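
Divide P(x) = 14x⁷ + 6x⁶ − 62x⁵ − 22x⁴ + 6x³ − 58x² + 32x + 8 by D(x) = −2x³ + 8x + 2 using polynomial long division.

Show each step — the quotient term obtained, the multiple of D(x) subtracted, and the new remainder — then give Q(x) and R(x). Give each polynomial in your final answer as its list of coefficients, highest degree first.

Step 1: lead(14x⁷ + 6x⁶ − 62x⁵ − 22x⁴ + 6x³ − 58x² + 32x + 8) ÷ lead(D) = 14x⁷ ÷ −2x³ = −7x⁴. Subtract (−7x⁴)·D = 14x⁷ − 56x⁵ − 14x⁴. Remainder: 6x⁶ − 6x⁵ − 8x⁴ + 6x³ − 58x² + 32x + 8.
Step 2: lead(6x⁶ − 6x⁵ − 8x⁴ + 6x³ − 58x² + 32x + 8) ÷ lead(D) = 6x⁶ ÷ −2x³ = −3x³. Subtract (−3x³)·D = 6x⁶ − 24x⁴ − 6x³. Remainder: −6x⁵ + 16x⁴ + 12x³ − 58x² + 32x + 8.
Step 3: lead(−6x⁵ + 16x⁴ + 12x³ − 58x² + 32x + 8) ÷ lead(D) = −6x⁵ ÷ −2x³ = 3x². Subtract (3x²)·D = −6x⁵ + 24x³ + 6x². Remainder: 16x⁴ − 12x³ − 64x² + 32x + 8.
Step 4: lead(16x⁴ − 12x³ − 64x² + 32x + 8) ÷ lead(D) = 16x⁴ ÷ −2x³ = −8x. Subtract (−8x)·D = 16x⁴ − 64x² − 16x. Remainder: −12x³ + 48x + 8.
Step 5: lead(−12x³ + 48x + 8) ÷ lead(D) = −12x³ ÷ −2x³ = 6. Subtract (6)·D = −12x³ + 48x + 12. Remainder: −4.

Q = [-7, -3, 3, -8, 6]; R = [-4]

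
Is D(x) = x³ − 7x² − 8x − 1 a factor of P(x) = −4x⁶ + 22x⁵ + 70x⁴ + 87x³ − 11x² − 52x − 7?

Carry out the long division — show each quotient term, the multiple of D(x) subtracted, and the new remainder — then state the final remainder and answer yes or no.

Step 1: lead(−4x⁶ + 22x⁵ + 70x⁴ + 87x³ − 11x² − 52x − 7) ÷ lead(D) = −4x⁶ ÷ x³ = −4x³. Subtract (−4x³)·D = −4x⁶ + 28x⁵ + 32x⁴ + 4x³. Remainder: −6x⁵ + 38x⁴ + 83x³ − 11x² − 52x − 7.
Step 2: lead(−6x⁵ + 38x⁴ + 83x³ − 11x² − 52x − 7) ÷ lead(D) = −6x⁵ ÷ x³ = −6x². Subtract (−6x²)·D = −6x⁵ + 42x⁴ + 48x³ + 6x². Remainder: −4x⁴ + 35x³ − 17x² − 52x − 7.
Step 3: lead(−4x⁴ + 35x³ − 17x² − 52x − 7) ÷ lead(D) = −4x⁴ ÷ x³ = −4x. Subtract (−4x)·D = −4x⁴ + 28x³ + 32x² + 4x. Remainder: 7x³ − 49x² − 56x − 7.
Step 4: lead(7x³ − 49x² − 56x − 7) ÷ lead(D) = 7x³ ÷ x³ = 7. Subtract (7)·D = 7x³ − 49x² − 56x − 7. Remainder: 0.

R(x) = 0, so D(x) is a factor of P(x). yes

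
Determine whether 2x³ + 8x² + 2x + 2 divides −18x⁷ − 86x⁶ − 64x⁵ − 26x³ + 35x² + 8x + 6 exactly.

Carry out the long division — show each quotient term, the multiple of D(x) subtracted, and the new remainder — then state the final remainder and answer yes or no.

R(x) = −7x² + 6x − 4, so D(x) is not a factor of P(x). no

Step 1: lead(−18x⁷ − 86x⁶ − 64x⁵ − 26x³ + 35x² + 8x + 6) ÷ lead(D) = −18x⁷ ÷ 2x³ = −9x⁴. Subtract (−9x⁴)·D = −18x⁷ − 72x⁶ − 18x⁵ − 18x⁴. Remainder: −14x⁶ − 46x⁵ + 18x⁴ − 26x³ + 35x² + 8x + 6.
Step 2: lead(−14x⁶ − 46x⁵ + 18x⁴ − 26x³ + 35x² + 8x + 6) ÷ lead(D) = −14x⁶ ÷ 2x³ = −7x³. Subtract (−7x³)·D = −14x⁶ − 56x⁵ − 14x⁴ − 14x³. Remainder: 10x⁵ + 32x⁴ − 12x³ + 35x² + 8x + 6.
Step 3: lead(10x⁵ + 32x⁴ − 12x³ + 35x² + 8x + 6) ÷ lead(D) = 10x⁵ ÷ 2x³ = 5x². Subtract (5x²)·D = 10x⁵ + 40x⁴ + 10x³ + 10x². Remainder: −8x⁴ − 22x³ + 25x² + 8x + 6.
Step 4: lead(−8x⁴ − 22x³ + 25x² + 8x + 6) ÷ lead(D) = −8x⁴ ÷ 2x³ = −4x. Subtract (−4x)·D = −8x⁴ − 32x³ − 8x² − 8x. Remainder: 10x³ + 33x² + 16x + 6.
Step 5: lead(10x³ + 33x² + 16x + 6) ÷ lead(D) = 10x³ ÷ 2x³ = 5. Subtract (5)·D = 10x³ + 40x² + 10x + 10. Remainder: −7x² + 6x − 4.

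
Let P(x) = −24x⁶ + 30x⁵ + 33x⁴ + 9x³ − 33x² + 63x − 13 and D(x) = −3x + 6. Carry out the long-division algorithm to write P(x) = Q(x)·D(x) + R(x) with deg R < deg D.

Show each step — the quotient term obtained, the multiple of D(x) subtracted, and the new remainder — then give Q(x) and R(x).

Step 1: lead(−24x⁶ + 30x⁵ + 33x⁴ + 9x³ − 33x² + 63x − 13) ÷ lead(D) = −24x⁶ ÷ −3x = 8x⁵. Subtract (8x⁵)·D = −24x⁶ + 48x⁵. Remainder: −18x⁵ + 33x⁴ + 9x³ − 33x² + 63x − 13.
Step 2: lead(−18x⁵ + 33x⁴ + 9x³ − 33x² + 63x − 13) ÷ lead(D) = −18x⁵ ÷ −3x = 6x⁴. Subtract (6x⁴)·D = −18x⁵ + 36x⁴. Remainder: −3x⁴ + 9x³ − 33x² + 63x − 13.
Step 3: lead(−3x⁴ + 9x³ − 33x² + 63x − 13) ÷ lead(D) = −3x⁴ ÷ −3x = x³. Subtract (x³)·D = −3x⁴ + 6x³. Remainder: 3x³ − 33x² + 63x − 13.
Step 4: lead(3x³ − 33x² + 63x − 13) ÷ lead(D) = 3x³ ÷ −3x = −x². Subtract (−x²)·D = 3x³ − 6x². Remainder: −27x² + 63x − 13.
Step 5: lead(−27x² + 63x − 13) ÷ lead(D) = −27x² ÷ −3x = 9x. Subtract (9x)·D = −27x² + 54x. Remainder: 9x − 13.
Step 6: lead(9x − 13) ÷ lead(D) = 9x ÷ −3x = −3. Subtract (−3)·D = 9x − 18. Remainder: 5.

Q(x) = 8x⁵ + 6x⁴ + x³ − x² + 9x − 3; R(x) = 5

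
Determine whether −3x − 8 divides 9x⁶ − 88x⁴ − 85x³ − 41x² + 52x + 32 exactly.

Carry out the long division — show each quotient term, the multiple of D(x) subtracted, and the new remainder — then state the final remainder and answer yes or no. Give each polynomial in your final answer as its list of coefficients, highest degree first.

R = [0], so D(x) is a factor of P(x). yes

Step 1: lead(9x⁶ − 88x⁴ − 85x³ − 41x² + 52x + 32) ÷ lead(D) = 9x⁶ ÷ −3x = −3x⁵. Subtract (−3x⁵)·D = 9x⁶ + 24x⁵. Remainder: −24x⁵ − 88x⁴ − 85x³ − 41x² + 52x + 32.
Step 2: lead(−24x⁵ − 88x⁴ − 85x³ − 41x² + 52x + 32) ÷ lead(D) = −24x⁵ ÷ −3x = 8x⁴. Subtract (8x⁴)·D = −24x⁵ − 64x⁴. Remainder: −24x⁴ − 85x³ − 41x² + 52x + 32.
Step 3: lead(−24x⁴ − 85x³ − 41x² + 52x + 32) ÷ lead(D) = −24x⁴ ÷ −3x = 8x³. Subtract (8x³)·D = −24x⁴ − 64x³. Remainder: −21x³ − 41x² + 52x + 32.
Step 4: lead(−21x³ − 41x² + 52x + 32) ÷ lead(D) = −21x³ ÷ −3x = 7x². Subtract (7x²)·D = −21x³ − 56x². Remainder: 15x² + 52x + 32.
Step 5: lead(15x² + 52x + 32) ÷ lead(D) = 15x² ÷ −3x = −5x. Subtract (−5x)·D = 15x² + 40x. Remainder: 12x + 32.
Step 6: lead(12x + 32) ÷ lead(D) = 12x ÷ −3x = −4. Subtract (−4)·D = 12x + 32. Remainder: 0.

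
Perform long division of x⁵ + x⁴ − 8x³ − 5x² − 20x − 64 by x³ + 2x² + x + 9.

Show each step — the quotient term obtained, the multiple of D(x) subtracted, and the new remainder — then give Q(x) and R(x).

Step 1: lead(x⁵ + x⁴ − 8x³ − 5x² − 20x − 64) ÷ lead(D) = x⁵ ÷ x³ = x². Subtract (x²)·D = x⁵ + 2x⁴ + x³ + 9x². Remainder: −x⁴ − 9x³ − 14x² − 20x − 64.
Step 2: lead(−x⁴ − 9x³ − 14x² − 20x − 64) ÷ lead(D) = −x⁴ ÷ x³ = −x. Subtract (−x)·D = −x⁴ − 2x³ − x² − 9x. Remainder: −7x³ − 13x² − 11x − 64.
Step 3: lead(−7x³ − 13x² − 11x − 64) ÷ lead(D) = −7x³ ÷ x³ = −7. Subtract (−7)·D = −7x³ − 14x² − 7x − 63. Remainder: x² − 4x − 1.

Q(x) = x² − x − 7; R(x) = x² − 4x − 1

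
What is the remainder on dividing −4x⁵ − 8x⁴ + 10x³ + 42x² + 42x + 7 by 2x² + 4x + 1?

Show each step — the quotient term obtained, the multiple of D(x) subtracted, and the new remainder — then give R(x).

R(x) = −2

Step 1: lead(−4x⁵ − 8x⁴ + 10x³ + 42x² + 42x + 7) ÷ lead(D) = −4x⁵ ÷ 2x² = −2x³. Subtract (−2x³)·D = −4x⁵ − 8x⁴ − 2x³. Remainder: 12x³ + 42x² + 42x + 7.
Step 2: lead(12x³ + 42x² + 42x + 7) ÷ lead(D) = 12x³ ÷ 2x² = 6x. Subtract (6x)·D = 12x³ + 24x² + 6x. Remainder: 18x² + 36x + 7.
Step 3: lead(18x² + 36x + 7) ÷ lead(D) = 18x² ÷ 2x² = 9. Subtract (9)·D = 18x² + 36x + 9. Remainder: −2.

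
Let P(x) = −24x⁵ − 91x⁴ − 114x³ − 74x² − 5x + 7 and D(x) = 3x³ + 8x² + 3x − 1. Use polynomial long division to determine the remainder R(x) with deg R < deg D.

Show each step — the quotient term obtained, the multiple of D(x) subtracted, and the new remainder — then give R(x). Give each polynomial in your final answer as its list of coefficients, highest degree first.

R = [-7, 4, 1]

Step 1: lead(−24x⁵ − 91x⁴ − 114x³ − 74x² − 5x + 7) ÷ lead(D) = −24x⁵ ÷ 3x³ = −8x². Subtract (−8x²)·D = −24x⁵ − 64x⁴ − 24x³ + 8x². Remainder: −27x⁴ − 90x³ − 82x² − 5x + 7.
Step 2: lead(−27x⁴ − 90x³ − 82x² − 5x + 7) ÷ lead(D) = −27x⁴ ÷ 3x³ = −9x. Subtract (−9x)·D = −27x⁴ − 72x³ − 27x² + 9x. Remainder: −18x³ − 55x² − 14x + 7.
Step 3: lead(−18x³ − 55x² − 14x + 7) ÷ lead(D) = −18x³ ÷ 3x³ = −6. Subtract (−6)·D = −18x³ − 48x² − 18x + 6. Remainder: −7x² + 4x + 1.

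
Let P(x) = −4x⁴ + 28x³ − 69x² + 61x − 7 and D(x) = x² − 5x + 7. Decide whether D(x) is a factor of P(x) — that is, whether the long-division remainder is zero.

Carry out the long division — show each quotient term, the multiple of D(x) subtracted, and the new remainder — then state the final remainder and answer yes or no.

Step 1: lead(−4x⁴ + 28x³ − 69x² + 61x − 7) ÷ lead(D) = −4x⁴ ÷ x² = −4x². Subtract (−4x²)·D = −4x⁴ + 20x³ − 28x². Remainder: 8x³ − 41x² + 61x − 7.
Step 2: lead(8x³ − 41x² + 61x − 7) ÷ lead(D) = 8x³ ÷ x² = 8x. Subtract (8x)·D = 8x³ − 40x² + 56x. Remainder: −x² + 5x − 7.
Step 3: lead(−x² + 5x − 7) ÷ lead(D) = −x² ÷ x² = −1. Subtract (−1)·D = −x² + 5x − 7. Remainder: 0.

R(x) = 0, so D(x) is a factor of P(x). yes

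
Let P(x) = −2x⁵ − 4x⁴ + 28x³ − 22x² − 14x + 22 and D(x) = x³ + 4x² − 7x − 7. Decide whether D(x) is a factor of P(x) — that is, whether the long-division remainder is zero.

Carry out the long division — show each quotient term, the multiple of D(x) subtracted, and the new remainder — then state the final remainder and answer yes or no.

R(x) = 8, so D(x) is not a factor of P(x). no

Step 1: lead(−2x⁵ − 4x⁴ + 28x³ − 22x² − 14x + 22) ÷ lead(D) = −2x⁵ ÷ x³ = −2x². Subtract (−2x²)·D = −2x⁵ − 8x⁴ + 14x³ + 14x². Remainder: 4x⁴ + 14x³ − 36x² − 14x + 22.
Step 2: lead(4x⁴ + 14x³ − 36x² − 14x + 22) ÷ lead(D) = 4x⁴ ÷ x³ = 4x. Subtract (4x)·D = 4x⁴ + 16x³ − 28x² − 28x. Remainder: −2x³ − 8x² + 14x + 22.
Step 3: lead(−2x³ − 8x² + 14x + 22) ÷ lead(D) = −2x³ ÷ x³ = −2. Subtract (−2)·D = −2x³ − 8x² + 14x + 14. Remainder: 8.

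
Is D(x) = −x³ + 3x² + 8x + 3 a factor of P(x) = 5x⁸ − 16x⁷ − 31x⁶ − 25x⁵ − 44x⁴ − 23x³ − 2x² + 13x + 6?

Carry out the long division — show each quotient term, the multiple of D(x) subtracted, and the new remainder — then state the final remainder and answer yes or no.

Step 1: lead(5x⁸ − 16x⁷ − 31x⁶ − 25x⁵ − 44x⁴ − 23x³ − 2x² + 13x + 6) ÷ lead(D) = 5x⁸ ÷ −x³ = −5x⁵. Subtract (−5x⁵)·D = 5x⁸ − 15x⁷ − 40x⁶ − 15x⁵. Remainder: −x⁷ + 9x⁶ − 10x⁵ − 44x⁴ − 23x³ − 2x² + 13x + 6.
Step 2: lead(−x⁷ + 9x⁶ − 10x⁵ − 44x⁴ − 23x³ − 2x² + 13x + 6) ÷ lead(D) = −x⁷ ÷ −x³ = x⁴. Subtract (x⁴)·D = −x⁷ + 3x⁶ + 8x⁵ + 3x⁴. Remainder: 6x⁶ − 18x⁵ − 47x⁴ − 23x³ − 2x² + 13x + 6.
Step 3: lead(6x⁶ − 18x⁵ − 47x⁴ − 23x³ − 2x² + 13x + 6) ÷ lead(D) = 6x⁶ ÷ −x³ = −6x³. Subtract (−6x³)·D = 6x⁶ − 18x⁵ − 48x⁴ − 18x³. Remainder: x⁴ − 5x³ − 2x² + 13x + 6.
Step 4: lead(x⁴ − 5x³ − 2x² + 13x + 6) ÷ lead(D) = x⁴ ÷ −x³ = −x. Subtract (−x)·D = x⁴ − 3x³ − 8x² − 3x. Remainder: −2x³ + 6x² + 16x + 6.
Step 5: lead(−2x³ + 6x² + 16x + 6) ÷ lead(D) = −2x³ ÷ −x³ = 2. Subtract (2)·D = −2x³ + 6x² + 16x + 6. Remainder: 0.

R(x) = 0, so D(x) is a factor of P(x). yes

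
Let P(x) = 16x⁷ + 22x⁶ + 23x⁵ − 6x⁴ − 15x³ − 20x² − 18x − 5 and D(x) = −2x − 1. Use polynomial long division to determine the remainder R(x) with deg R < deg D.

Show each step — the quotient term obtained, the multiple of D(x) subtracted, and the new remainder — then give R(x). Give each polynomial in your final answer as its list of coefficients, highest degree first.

Step 1: lead(16x⁷ + 22x⁶ + 23x⁵ − 6x⁴ − 15x³ − 20x² − 18x − 5) ÷ lead(D) = 16x⁷ ÷ −2x = −8x⁶. Subtract (−8x⁶)·D = 16x⁷ + 8x⁶. Remainder: 14x⁶ + 23x⁵ − 6x⁴ − 15x³ − 20x² − 18x − 5.
Step 2: lead(14x⁶ + 23x⁵ − 6x⁴ − 15x³ − 20x² − 18x − 5) ÷ lead(D) = 14x⁶ ÷ −2x = −7x⁵. Subtract (−7x⁵)·D = 14x⁶ + 7x⁵. Remainder: 16x⁵ − 6x⁴ − 15x³ − 20x² − 18x − 5.
Step 3: lead(16x⁵ − 6x⁴ − 15x³ − 20x² − 18x − 5) ÷ lead(D) = 16x⁵ ÷ −2x = −8x⁴. Subtract (−8x⁴)·D = 16x⁵ + 8x⁴. Remainder: −14x⁴ − 15x³ − 20x² − 18x − 5.
Step 4: lead(−14x⁴ − 15x³ − 20x² − 18x − 5) ÷ lead(D) = −14x⁴ ÷ −2x = 7x³. Subtract (7x³)·D = −14x⁴ − 7x³. Remainder: −8x³ − 20x² − 18x − 5.
Step 5: lead(−8x³ − 20x² − 18x − 5) ÷ lead(D) = −8x³ ÷ −2x = 4x². Subtract (4x²)·D = −8x³ − 4x². Remainder: −16x² − 18x − 5.
Step 6: lead(−16x² − 18x − 5) ÷ lead(D) = −16x² ÷ −2x = 8x. Subtract (8x)·D = −16x² − 8x. Remainder: −10x − 5.
Step 7: lead(−10x − 5) ÷ lead(D) = −10x ÷ −2x = 5. Subtract (5)·D = −10x − 5. Remainder: 0.

R = [0]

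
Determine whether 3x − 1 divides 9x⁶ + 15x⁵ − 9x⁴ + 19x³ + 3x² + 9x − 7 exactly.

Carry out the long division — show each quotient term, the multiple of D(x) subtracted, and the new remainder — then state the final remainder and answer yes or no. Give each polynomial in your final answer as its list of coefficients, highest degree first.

Step 1: lead(9x⁶ + 15x⁵ − 9x⁴ + 19x³ + 3x² + 9x − 7) ÷ lead(D) = 9x⁶ ÷ 3x = 3x⁵. Subtract (3x⁵)·D = 9x⁶ − 3x⁵. Remainder: 18x⁵ − 9x⁴ + 19x³ + 3x² + 9x − 7.
Step 2: lead(18x⁵ − 9x⁴ + 19x³ + 3x² + 9x − 7) ÷ lead(D) = 18x⁵ ÷ 3x = 6x⁴. Subtract (6x⁴)·D = 18x⁵ − 6x⁴. Remainder: −3x⁴ + 19x³ + 3x² + 9x − 7.
Step 3: lead(−3x⁴ + 19x³ + 3x² + 9x − 7) ÷ lead(D) = −3x⁴ ÷ 3x = −x³. Subtract (−x³)·D = −3x⁴ + x³. Remainder: 18x³ + 3x² + 9x − 7.
Step 4: lead(18x³ + 3x² + 9x − 7) ÷ lead(D) = 18x³ ÷ 3x = 6x². Subtract (6x²)·D = 18x³ − 6x². Remainder: 9x² + 9x − 7.
Step 5: lead(9x² + 9x − 7) ÷ lead(D) = 9x² ÷ 3x = 3x. Subtract (3x)·D = 9x² − 3x. Remainder: 12x − 7.
Step 6: lead(12x − 7) ÷ lead(D) = 12x ÷ 3x = 4. Subtract (4)·D = 12x − 4. Remainder: −3.

R = [-3], so D(x) is not a factor of P(x). no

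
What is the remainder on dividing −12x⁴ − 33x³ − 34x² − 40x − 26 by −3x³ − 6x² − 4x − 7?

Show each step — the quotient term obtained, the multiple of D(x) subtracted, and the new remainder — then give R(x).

R(x) = −5

Step 1: lead(−12x⁴ − 33x³ − 34x² − 40x − 26) ÷ lead(D) = −12x⁴ ÷ −3x³ = 4x. Subtract (4x)·D = −12x⁴ − 24x³ − 16x² − 28x. Remainder: −9x³ − 18x² − 12x − 26.
Step 2: lead(−9x³ − 18x² − 12x − 26) ÷ lead(D) = −9x³ ÷ −3x³ = 3. Subtract (3)·D = −9x³ − 18x² − 12x − 21. Remainder: −5.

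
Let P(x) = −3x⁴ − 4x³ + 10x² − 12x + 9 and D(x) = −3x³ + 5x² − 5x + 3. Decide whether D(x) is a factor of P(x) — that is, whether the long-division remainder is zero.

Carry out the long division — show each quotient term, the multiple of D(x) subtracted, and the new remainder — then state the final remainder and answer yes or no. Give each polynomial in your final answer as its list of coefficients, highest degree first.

R = [0], so D(x) is a factor of P(x). yes

Step 1: lead(−3x⁴ − 4x³ + 10x² − 12x + 9) ÷ lead(D) = −3x⁴ ÷ −3x³ = x. Subtract (x)·D = −3x⁴ + 5x³ − 5x² + 3x. Remainder: −9x³ + 15x² − 15x + 9.
Step 2: lead(−9x³ + 15x² − 15x + 9) ÷ lead(D) = −9x³ ÷ −3x³ = 3. Subtract (3)·D = −9x³ + 15x² − 15x + 9. Remainder: 0.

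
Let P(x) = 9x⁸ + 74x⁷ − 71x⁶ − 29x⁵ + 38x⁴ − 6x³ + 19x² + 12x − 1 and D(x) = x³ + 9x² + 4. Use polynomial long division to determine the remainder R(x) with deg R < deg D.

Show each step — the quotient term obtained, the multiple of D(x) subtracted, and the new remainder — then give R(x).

R(x) = 3

Step 1: lead(9x⁸ + 74x⁷ − 71x⁶ − 29x⁵ + 38x⁴ − 6x³ + 19x² + 12x − 1) ÷ lead(D) = 9x⁸ ÷ x³ = 9x⁵. Subtract (9x⁵)·D = 9x⁸ + 81x⁷ + 36x⁵. Remainder: −7x⁷ − 71x⁶ − 65x⁵ + 38x⁴ − 6x³ + 19x² + 12x − 1.
Step 2: lead(−7x⁷ − 71x⁶ − 65x⁵ + 38x⁴ − 6x³ + 19x² + 12x − 1) ÷ lead(D) = −7x⁷ ÷ x³ = −7x⁴. Subtract (−7x⁴)·D = −7x⁷ − 63x⁶ − 28x⁴. Remainder: −8x⁶ − 65x⁵ + 66x⁴ − 6x³ + 19x² + 12x − 1.
Step 3: lead(−8x⁶ − 65x⁵ + 66x⁴ − 6x³ + 19x² + 12x − 1) ÷ lead(D) = −8x⁶ ÷ x³ = −8x³. Subtract (−8x³)·D = −8x⁶ − 72x⁵ − 32x³. Remainder: 7x⁵ + 66x⁴ + 26x³ + 19x² + 12x − 1.
Step 4: lead(7x⁵ + 66x⁴ + 26x³ + 19x² + 12x − 1) ÷ lead(D) = 7x⁵ ÷ x³ = 7x². Subtract (7x²)·D = 7x⁵ + 63x⁴ + 28x². Remainder: 3x⁴ + 26x³ − 9x² + 12x − 1.
Step 5: lead(3x⁴ + 26x³ − 9x² + 12x − 1) ÷ lead(D) = 3x⁴ ÷ x³ = 3x. Subtract (3x)·D = 3x⁴ + 27x³ + 12x. Remainder: −x³ − 9x² − 1.
Step 6: lead(−x³ − 9x² − 1) ÷ lead(D) = −x³ ÷ x³ = −1. Subtract (−1)·D = −x³ − 9x² − 4. Remainder: 3.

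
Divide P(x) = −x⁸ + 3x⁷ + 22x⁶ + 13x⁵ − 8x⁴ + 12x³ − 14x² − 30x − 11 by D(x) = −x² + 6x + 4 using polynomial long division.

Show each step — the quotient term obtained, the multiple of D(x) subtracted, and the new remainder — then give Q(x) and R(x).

Q(x) = x⁶ + 3x⁵ − x³ + 2x² − 4x − 2; R(x) = −2x − 3

Step 1: lead(−x⁸ + 3x⁷ + 22x⁶ + 13x⁵ − 8x⁴ + 12x³ − 14x² − 30x − 11) ÷ lead(D) = −x⁸ ÷ −x² = x⁶. Subtract (x⁶)·D = −x⁸ + 6x⁷ + 4x⁶. Remainder: −3x⁷ + 18x⁶ + 13x⁵ − 8x⁴ + 12x³ − 14x² − 30x − 11.
Step 2: lead(−3x⁷ + 18x⁶ + 13x⁵ − 8x⁴ + 12x³ − 14x² − 30x − 11) ÷ lead(D) = −3x⁷ ÷ −x² = 3x⁵. Subtract (3x⁵)·D = −3x⁷ + 18x⁶ + 12x⁵. Remainder: x⁵ − 8x⁴ + 12x³ − 14x² − 30x − 11.
Step 3: lead(x⁵ − 8x⁴ + 12x³ − 14x² − 30x − 11) ÷ lead(D) = x⁵ ÷ −x² = −x³. Subtract (−x³)·D = x⁵ − 6x⁴ − 4x³. Remainder: −2x⁴ + 16x³ − 14x² − 30x − 11.
Step 4: lead(−2x⁴ + 16x³ − 14x² − 30x − 11) ÷ lead(D) = −2x⁴ ÷ −x² = 2x². Subtract (2x²)·D = −2x⁴ + 12x³ + 8x². Remainder: 4x³ − 22x² − 30x − 11.
Step 5: lead(4x³ − 22x² − 30x − 11) ÷ lead(D) = 4x³ ÷ −x² = −4x. Subtract (−4x)·D = 4x³ − 24x² − 16x. Remainder: 2x² − 14x − 11.
Step 6: lead(2x² − 14x − 11) ÷ lead(D) = 2x² ÷ −x² = −2. Subtract (−2)·D = 2x² − 12x − 8. Remainder: −2x − 3.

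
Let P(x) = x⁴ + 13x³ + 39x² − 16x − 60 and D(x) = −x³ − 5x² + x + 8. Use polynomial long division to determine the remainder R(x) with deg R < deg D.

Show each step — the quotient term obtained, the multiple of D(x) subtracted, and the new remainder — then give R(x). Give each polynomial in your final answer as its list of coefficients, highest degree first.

R = [4]

Step 1: lead(x⁴ + 13x³ + 39x² − 16x − 60) ÷ lead(D) = x⁴ ÷ −x³ = −x. Subtract (−x)·D = x⁴ + 5x³ − x² − 8x. Remainder: 8x³ + 40x² − 8x − 60.
Step 2: lead(8x³ + 40x² − 8x − 60) ÷ lead(D) = 8x³ ÷ −x³ = −8. Subtract (−8)·D = 8x³ + 40x² − 8x − 64. Remainder: 4.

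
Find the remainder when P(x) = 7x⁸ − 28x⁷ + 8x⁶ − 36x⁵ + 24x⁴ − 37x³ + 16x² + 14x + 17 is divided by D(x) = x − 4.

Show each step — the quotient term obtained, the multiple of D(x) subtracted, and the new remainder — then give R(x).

Step 1: lead(7x⁸ − 28x⁷ + 8x⁶ − 36x⁵ + 24x⁴ − 37x³ + 16x² + 14x + 17) ÷ lead(D) = 7x⁸ ÷ x = 7x⁷. Subtract (7x⁷)·D = 7x⁸ − 28x⁷. Remainder: 8x⁶ − 36x⁵ + 24x⁴ − 37x³ + 16x² + 14x + 17.
Step 2: lead(8x⁶ − 36x⁵ + 24x⁴ − 37x³ + 16x² + 14x + 17) ÷ lead(D) = 8x⁶ ÷ x = 8x⁵. Subtract (8x⁵)·D = 8x⁶ − 32x⁵. Remainder: −4x⁵ + 24x⁴ − 37x³ + 16x² + 14x + 17.
Step 3: lead(−4x⁵ + 24x⁴ − 37x³ + 16x² + 14x + 17) ÷ lead(D) = −4x⁵ ÷ x = −4x⁴. Subtract (−4x⁴)·D = −4x⁵ + 16x⁴. Remainder: 8x⁴ − 37x³ + 16x² + 14x + 17.
Step 4: lead(8x⁴ − 37x³ + 16x² + 14x + 17) ÷ lead(D) = 8x⁴ ÷ x = 8x³. Subtract (8x³)·D = 8x⁴ − 32x³. Remainder: −5x³ + 16x² + 14x + 17.
Step 5: lead(−5x³ + 16x² + 14x + 17) ÷ lead(D) = −5x³ ÷ x = −5x². Subtract (−5x²)·D = −5x³ + 20x². Remainder: −4x² + 14x + 17.
Step 6: lead(−4x² + 14x + 17) ÷ lead(D) = −4x² ÷ x = −4x. Subtract (−4x)·D = −4x² + 16x. Remainder: −2x + 17.
Step 7: lead(−2x + 17) ÷ lead(D) = −2x ÷ x = −2. Subtract (−2)·D = −2x + 8. Remainder: 9.

R(x) = 9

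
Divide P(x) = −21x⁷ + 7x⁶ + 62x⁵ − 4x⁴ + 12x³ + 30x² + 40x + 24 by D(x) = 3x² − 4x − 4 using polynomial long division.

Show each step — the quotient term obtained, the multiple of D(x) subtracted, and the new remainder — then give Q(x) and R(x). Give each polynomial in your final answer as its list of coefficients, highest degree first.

Q = [-7, -7, 2, -8, -4, -6]; R = [0]

Step 1: lead(−21x⁷ + 7x⁶ + 62x⁵ − 4x⁴ + 12x³ + 30x² + 40x + 24) ÷ lead(D) = −21x⁷ ÷ 3x² = −7x⁵. Subtract (−7x⁵)·D = −21x⁷ + 28x⁶ + 28x⁵. Remainder: −21x⁶ + 34x⁵ − 4x⁴ + 12x³ + 30x² + 40x + 24.
Step 2: lead(−21x⁶ + 34x⁵ − 4x⁴ + 12x³ + 30x² + 40x + 24) ÷ lead(D) = −21x⁶ ÷ 3x² = −7x⁴. Subtract (−7x⁴)·D = −21x⁶ + 28x⁵ + 28x⁴. Remainder: 6x⁵ − 32x⁴ + 12x³ + 30x² + 40x + 24.
Step 3: lead(6x⁵ − 32x⁴ + 12x³ + 30x² + 40x + 24) ÷ lead(D) = 6x⁵ ÷ 3x² = 2x³. Subtract (2x³)·D = 6x⁵ − 8x⁴ − 8x³. Remainder: −24x⁴ + 20x³ + 30x² + 40x + 24.
Step 4: lead(−24x⁴ + 20x³ + 30x² + 40x + 24) ÷ lead(D) = −24x⁴ ÷ 3x² = −8x². Subtract (−8x²)·D = −24x⁴ + 32x³ + 32x². Remainder: −12x³ − 2x² + 40x + 24.
Step 5: lead(−12x³ − 2x² + 40x + 24) ÷ lead(D) = −12x³ ÷ 3x² = −4x. Subtract (−4x)·D = −12x³ + 16x² + 16x. Remainder: −18x² + 24x + 24.
Step 6: lead(−18x² + 24x + 24) ÷ lead(D) = −18x² ÷ 3x² = −6. Subtract (−6)·D = −18x² + 24x + 24. Remainder: 0.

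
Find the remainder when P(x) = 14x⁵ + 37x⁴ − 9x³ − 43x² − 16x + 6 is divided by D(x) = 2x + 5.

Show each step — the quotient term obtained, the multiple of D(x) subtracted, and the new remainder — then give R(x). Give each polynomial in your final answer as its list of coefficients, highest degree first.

R = [-4]

Step 1: lead(14x⁵ + 37x⁴ − 9x³ − 43x² − 16x + 6) ÷ lead(D) = 14x⁵ ÷ 2x = 7x⁴. Subtract (7x⁴)·D = 14x⁵ + 35x⁴. Remainder: 2x⁴ − 9x³ − 43x² − 16x + 6.
Step 2: lead(2x⁴ − 9x³ − 43x² − 16x + 6) ÷ lead(D) = 2x⁴ ÷ 2x = x³. Subtract (x³)·D = 2x⁴ + 5x³. Remainder: −14x³ − 43x² − 16x + 6.
Step 3: lead(−14x³ − 43x² − 16x + 6) ÷ lead(D) = −14x³ ÷ 2x = −7x². Subtract (−7x²)·D = −14x³ − 35x². Remainder: −8x² − 16x + 6.
Step 4: lead(−8x² − 16x + 6) ÷ lead(D) = −8x² ÷ 2x = −4x. Subtract (−4x)·D = −8x² − 20x. Remainder: 4x + 6.
Step 5: lead(4x + 6) ÷ lead(D) = 4x ÷ 2x = 2. Subtract (2)·D = 4x + 10. Remainder: −4.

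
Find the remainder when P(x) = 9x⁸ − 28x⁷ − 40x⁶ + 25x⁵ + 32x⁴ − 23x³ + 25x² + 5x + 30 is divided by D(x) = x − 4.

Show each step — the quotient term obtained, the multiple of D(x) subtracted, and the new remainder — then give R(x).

R(x) = 2

Step 1: lead(9x⁸ − 28x⁷ − 40x⁶ + 25x⁵ + 32x⁴ − 23x³ + 25x² + 5x + 30) ÷ lead(D) = 9x⁸ ÷ x = 9x⁷. Subtract (9x⁷)·D = 9x⁸ − 36x⁷. Remainder: 8x⁷ − 40x⁶ + 25x⁵ + 32x⁴ − 23x³ + 25x² + 5x + 30.
Step 2: lead(8x⁷ − 40x⁶ + 25x⁵ + 32x⁴ − 23x³ + 25x² + 5x + 30) ÷ lead(D) = 8x⁷ ÷ x = 8x⁶. Subtract (8x⁶)·D = 8x⁷ − 32x⁶. Remainder: −8x⁶ + 25x⁵ + 32x⁴ − 23x³ + 25x² + 5x + 30.
Step 3: lead(−8x⁶ + 25x⁵ + 32x⁴ − 23x³ + 25x² + 5x + 30) ÷ lead(D) = −8x⁶ ÷ x = −8x⁵. Subtract (−8x⁵)·D = −8x⁶ + 32x⁵. Remainder: −7x⁵ + 32x⁴ − 23x³ + 25x² + 5x + 30.
Step 4: lead(−7x⁵ + 32x⁴ − 23x³ + 25x² + 5x + 30) ÷ lead(D) = −7x⁵ ÷ x = −7x⁴. Subtract (−7x⁴)·D = −7x⁵ + 28x⁴. Remainder: 4x⁴ − 23x³ + 25x² + 5x + 30.
Step 5: lead(4x⁴ − 23x³ + 25x² + 5x + 30) ÷ lead(D) = 4x⁴ ÷ x = 4x³. Subtract (4x³)·D = 4x⁴ − 16x³. Remainder: −7x³ + 25x² + 5x + 30.
Step 6: lead(−7x³ + 25x² + 5x + 30) ÷ lead(D) = −7x³ ÷ x = −7x². Subtract (−7x²)·D = −7x³ + 28x². Remainder: −3x² + 5x + 30.
Step 7: lead(−3x² + 5x + 30) ÷ lead(D) = −3x² ÷ x = −3x. Subtract (−3x)·D = −3x² + 12x. Remainder: −7x + 30.
Step 8: lead(−7x + 30) ÷ lead(D) = −7x ÷ x = −7. Subtract (−7)·D = −7x + 28. Remainder: 2.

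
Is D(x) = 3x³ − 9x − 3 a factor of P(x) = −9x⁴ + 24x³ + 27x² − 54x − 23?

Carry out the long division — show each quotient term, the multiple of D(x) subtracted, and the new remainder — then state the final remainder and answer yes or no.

Step 1: lead(−9x⁴ + 24x³ + 27x² − 54x − 23) ÷ lead(D) = −9x⁴ ÷ 3x³ = −3x. Subtract (−3x)·D = −9x⁴ + 27x² + 9x. Remainder: 24x³ − 63x − 23.
Step 2: lead(24x³ − 63x − 23) ÷ lead(D) = 24x³ ÷ 3x³ = 8. Subtract (8)·D = 24x³ − 72x − 24. Remainder: 9x + 1.

R(x) = 9x + 1, so D(x) is not a factor of P(x). no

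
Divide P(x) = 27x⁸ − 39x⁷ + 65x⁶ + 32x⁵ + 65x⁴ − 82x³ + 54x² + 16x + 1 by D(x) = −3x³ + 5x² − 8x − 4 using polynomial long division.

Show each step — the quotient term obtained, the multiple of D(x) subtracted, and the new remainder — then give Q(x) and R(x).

Step 1: lead(27x⁸ − 39x⁷ + 65x⁶ + 32x⁵ + 65x⁴ − 82x³ + 54x² + 16x + 1) ÷ lead(D) = 27x⁸ ÷ −3x³ = −9x⁵. Subtract (−9x⁵)·D = 27x⁸ − 45x⁷ + 72x⁶ + 36x⁵. Remainder: 6x⁷ − 7x⁶ − 4x⁵ + 65x⁴ − 82x³ + 54x² + 16x + 1.
Step 2: lead(6x⁷ − 7x⁶ − 4x⁵ + 65x⁴ − 82x³ + 54x² + 16x + 1) ÷ lead(D) = 6x⁷ ÷ −3x³ = −2x⁴. Subtract (−2x⁴)·D = 6x⁷ − 10x⁶ + 16x⁵ + 8x⁴. Remainder: 3x⁶ − 20x⁵ + 57x⁴ − 82x³ + 54x² + 16x + 1.
Step 3: lead(3x⁶ − 20x⁵ + 57x⁴ − 82x³ + 54x² + 16x + 1) ÷ lead(D) = 3x⁶ ÷ −3x³ = −x³. Subtract (−x³)·D = 3x⁶ − 5x⁵ + 8x⁴ + 4x³. Remainder: −15x⁵ + 49x⁴ − 86x³ + 54x² + 16x + 1.
Step 4: lead(−15x⁵ + 49x⁴ − 86x³ + 54x² + 16x + 1) ÷ lead(D) = −15x⁵ ÷ −3x³ = 5x². Subtract (5x²)·D = −15x⁵ + 25x⁴ − 40x³ − 20x². Remainder: 24x⁴ − 46x³ + 74x² + 16x + 1.
Step 5: lead(24x⁴ − 46x³ + 74x² + 16x + 1) ÷ lead(D) = 24x⁴ ÷ −3x³ = −8x. Subtract (−8x)·D = 24x⁴ − 40x³ + 64x² + 32x. Remainder: −6x³ + 10x² − 16x + 1.
Step 6: lead(−6x³ + 10x² − 16x + 1) ÷ lead(D) = −6x³ ÷ −3x³ = 2. Subtract (2)·D = −6x³ + 10x² − 16x − 8. Remainder: 9.

Q(x) = −9x⁵ − 2x⁴ − x³ + 5x² − 8x + 2; R(x) = 9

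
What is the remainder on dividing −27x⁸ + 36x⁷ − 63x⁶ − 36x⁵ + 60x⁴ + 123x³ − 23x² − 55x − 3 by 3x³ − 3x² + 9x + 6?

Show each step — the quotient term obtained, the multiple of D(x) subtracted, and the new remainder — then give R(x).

Step 1: lead(−27x⁸ + 36x⁷ − 63x⁶ − 36x⁵ + 60x⁴ + 123x³ − 23x² − 55x − 3) ÷ lead(D) = −27x⁸ ÷ 3x³ = −9x⁵. Subtract (−9x⁵)·D = −27x⁸ + 27x⁷ − 81x⁶ − 54x⁵. Remainder: 9x⁷ + 18x⁶ + 18x⁵ + 60x⁴ + 123x³ − 23x² − 55x − 3.
Step 2: lead(9x⁷ + 18x⁶ + 18x⁵ + 60x⁴ + 123x³ − 23x² − 55x − 3) ÷ lead(D) = 9x⁷ ÷ 3x³ = 3x⁴. Subtract (3x⁴)·D = 9x⁷ − 9x⁶ + 27x⁵ + 18x⁴. Remainder: 27x⁶ − 9x⁵ + 42x⁴ + 123x³ − 23x² − 55x − 3.
Step 3: lead(27x⁶ − 9x⁵ + 42x⁴ + 123x³ − 23x² − 55x − 3) ÷ lead(D) = 27x⁶ ÷ 3x³ = 9x³. Subtract (9x³)·D = 27x⁶ − 27x⁵ + 81x⁴ + 54x³. Remainder: 18x⁵ − 39x⁴ + 69x³ − 23x² − 55x − 3.
Step 4: lead(18x⁵ − 39x⁴ + 69x³ − 23x² − 55x − 3) ÷ lead(D) = 18x⁵ ÷ 3x³ = 6x². Subtract (6x²)·D = 18x⁵ − 18x⁴ + 54x³ + 36x². Remainder: −21x⁴ + 15x³ − 59x² − 55x − 3.
Step 5: lead(−21x⁴ + 15x³ − 59x² − 55x − 3) ÷ lead(D) = −21x⁴ ÷ 3x³ = −7x. Subtract (−7x)·D = −21x⁴ + 21x³ − 63x² − 42x. Remainder: −6x³ + 4x² − 13x − 3.
Step 6: lead(−6x³ + 4x² − 13x − 3) ÷ lead(D) = −6x³ ÷ 3x³ = −2. Subtract (−2)·D = −6x³ + 6x² − 18x − 12. Remainder: −2x² + 5x + 9.

R(x) = −2x² + 5x + 9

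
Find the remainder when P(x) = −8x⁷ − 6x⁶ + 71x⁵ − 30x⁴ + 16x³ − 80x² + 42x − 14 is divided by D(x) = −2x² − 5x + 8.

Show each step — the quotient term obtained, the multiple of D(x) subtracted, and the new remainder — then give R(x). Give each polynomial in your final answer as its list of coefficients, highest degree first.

R = [2]

Step 1: lead(−8x⁷ − 6x⁶ + 71x⁵ − 30x⁴ + 16x³ − 80x² + 42x − 14) ÷ lead(D) = −8x⁷ ÷ −2x² = 4x⁵. Subtract (4x⁵)·D = −8x⁷ − 20x⁶ + 32x⁵. Remainder: 14x⁶ + 39x⁵ − 30x⁴ + 16x³ − 80x² + 42x − 14.
Step 2: lead(14x⁶ + 39x⁵ − 30x⁴ + 16x³ − 80x² + 42x − 14) ÷ lead(D) = 14x⁶ ÷ −2x² = −7x⁴. Subtract (−7x⁴)·D = 14x⁶ + 35x⁵ − 56x⁴. Remainder: 4x⁵ + 26x⁴ + 16x³ − 80x² + 42x − 14.
Step 3: lead(4x⁵ + 26x⁴ + 16x³ − 80x² + 42x − 14) ÷ lead(D) = 4x⁵ ÷ −2x² = −2x³. Subtract (−2x³)·D = 4x⁵ + 10x⁴ − 16x³. Remainder: 16x⁴ + 32x³ − 80x² + 42x − 14.
Step 4: lead(16x⁴ + 32x³ − 80x² + 42x − 14) ÷ lead(D) = 16x⁴ ÷ −2x² = −8x². Subtract (−8x²)·D = 16x⁴ + 40x³ − 64x². Remainder: −8x³ − 16x² + 42x − 14.
Step 5: lead(−8x³ − 16x² + 42x − 14) ÷ lead(D) = −8x³ ÷ −2x² = 4x. Subtract (4x)·D = −8x³ − 20x² + 32x. Remainder: 4x² + 10x − 14.
Step 6: lead(4x² + 10x − 14) ÷ lead(D) = 4x² ÷ −2x² = −2. Subtract (−2)·D = 4x² + 10x − 16. Remainder: 2.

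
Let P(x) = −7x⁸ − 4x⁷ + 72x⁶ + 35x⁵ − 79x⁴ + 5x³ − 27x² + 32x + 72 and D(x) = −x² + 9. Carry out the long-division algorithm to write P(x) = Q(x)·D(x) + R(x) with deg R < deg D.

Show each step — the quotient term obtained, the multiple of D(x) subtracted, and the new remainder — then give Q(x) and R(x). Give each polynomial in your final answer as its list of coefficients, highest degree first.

Step 1: lead(−7x⁸ − 4x⁷ + 72x⁶ + 35x⁵ − 79x⁴ + 5x³ − 27x² + 32x + 72) ÷ lead(D) = −7x⁸ ÷ −x² = 7x⁶. Subtract (7x⁶)·D = −7x⁸ + 63x⁶. Remainder: −4x⁷ + 9x⁶ + 35x⁵ − 79x⁴ + 5x³ − 27x² + 32x + 72.
Step 2: lead(−4x⁷ + 9x⁶ + 35x⁵ − 79x⁴ + 5x³ − 27x² + 32x + 72) ÷ lead(D) = −4x⁷ ÷ −x² = 4x⁵. Subtract (4x⁵)·D = −4x⁷ + 36x⁵. Remainder: 9x⁶ − x⁵ − 79x⁴ + 5x³ − 27x² + 32x + 72.
Step 3: lead(9x⁶ − x⁵ − 79x⁴ + 5x³ − 27x² + 32x + 72) ÷ lead(D) = 9x⁶ ÷ −x² = −9x⁴. Subtract (−9x⁴)·D = 9x⁶ − 81x⁴. Remainder: −x⁵ + 2x⁴ + 5x³ − 27x² + 32x + 72.
Step 4: lead(−x⁵ + 2x⁴ + 5x³ − 27x² + 32x + 72) ÷ lead(D) = −x⁵ ÷ −x² = x³. Subtract (x³)·D = −x⁵ + 9x³. Remainder: 2x⁴ − 4x³ − 27x² + 32x + 72.
Step 5: lead(2x⁴ − 4x³ − 27x² + 32x + 72) ÷ lead(D) = 2x⁴ ÷ −x² = −2x². Subtract (−2x²)·D = 2x⁴ − 18x². Remainder: −4x³ − 9x² + 32x + 72.
Step 6: lead(−4x³ − 9x² + 32x + 72) ÷ lead(D) = −4x³ ÷ −x² = 4x. Subtract (4x)·D = −4x³ + 36x. Remainder: −9x² − 4x + 72.
Step 7: lead(−9x² − 4x + 72) ÷ lead(D) = −9x² ÷ −x² = 9. Subtract (9)·D = −9x² + 81. Remainder: −4x − 9.

Q = [7, 4, -9, 1, -2, 4, 9]; R = [-4, -9]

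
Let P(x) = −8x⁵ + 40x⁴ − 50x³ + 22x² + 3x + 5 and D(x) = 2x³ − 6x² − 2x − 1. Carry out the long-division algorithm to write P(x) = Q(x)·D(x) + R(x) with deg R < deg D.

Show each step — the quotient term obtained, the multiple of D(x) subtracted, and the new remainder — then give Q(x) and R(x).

Step 1: lead(−8x⁵ + 40x⁴ − 50x³ + 22x² + 3x + 5) ÷ lead(D) = −8x⁵ ÷ 2x³ = −4x². Subtract (−4x²)·D = −8x⁵ + 24x⁴ + 8x³ + 4x². Remainder: 16x⁴ − 58x³ + 18x² + 3x + 5.
Step 2: lead(16x⁴ − 58x³ + 18x² + 3x + 5) ÷ lead(D) = 16x⁴ ÷ 2x³ = 8x. Subtract (8x)·D = 16x⁴ − 48x³ − 16x² − 8x. Remainder: −10x³ + 34x² + 11x + 5.
Step 3: lead(−10x³ + 34x² + 11x + 5) ÷ lead(D) = −10x³ ÷ 2x³ = −5. Subtract (−5)·D = −10x³ + 30x² + 10x + 5. Remainder: 4x² + x.

Q(x) = −4x² + 8x − 5; R(x) = 4x² + x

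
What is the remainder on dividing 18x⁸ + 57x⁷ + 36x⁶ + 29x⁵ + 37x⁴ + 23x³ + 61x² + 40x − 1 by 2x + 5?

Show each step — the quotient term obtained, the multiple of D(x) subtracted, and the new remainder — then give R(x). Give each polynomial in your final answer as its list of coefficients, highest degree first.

Step 1: lead(18x⁸ + 57x⁷ + 36x⁶ + 29x⁵ + 37x⁴ + 23x³ + 61x² + 40x − 1) ÷ lead(D) = 18x⁸ ÷ 2x = 9x⁷. Subtract (9x⁷)·D = 18x⁸ + 45x⁷. Remainder: 12x⁷ + 36x⁶ + 29x⁵ + 37x⁴ + 23x³ + 61x² + 40x − 1.
Step 2: lead(12x⁷ + 36x⁶ + 29x⁵ + 37x⁴ + 23x³ + 61x² + 40x − 1) ÷ lead(D) = 12x⁷ ÷ 2x = 6x⁶. Subtract (6x⁶)·D = 12x⁷ + 30x⁶. Remainder: 6x⁶ + 29x⁵ + 37x⁴ + 23x³ + 61x² + 40x − 1.
Step 3: lead(6x⁶ + 29x⁵ + 37x⁴ + 23x³ + 61x² + 40x − 1) ÷ lead(D) = 6x⁶ ÷ 2x = 3x⁵. Subtract (3x⁵)·D = 6x⁶ + 15x⁵. Remainder: 14x⁵ + 37x⁴ + 23x³ + 61x² + 40x − 1.
Step 4: lead(14x⁵ + 37x⁴ + 23x³ + 61x² + 40x − 1) ÷ lead(D) = 14x⁵ ÷ 2x = 7x⁴. Subtract (7x⁴)·D = 14x⁵ + 35x⁴. Remainder: 2x⁴ + 23x³ + 61x² + 40x − 1.
Step 5: lead(2x⁴ + 23x³ + 61x² + 40x − 1) ÷ lead(D) = 2x⁴ ÷ 2x = x³. Subtract (x³)·D = 2x⁴ + 5x³. Remainder: 18x³ + 61x² + 40x − 1.
Step 6: lead(18x³ + 61x² + 40x − 1) ÷ lead(D) = 18x³ ÷ 2x = 9x². Subtract (9x²)·D = 18x³ + 45x². Remainder: 16x² + 40x − 1.
Step 7: lead(16x² + 40x − 1) ÷ lead(D) = 16x² ÷ 2x = 8x. Subtract (8x)·D = 16x² + 40x. Remainder: −1.

R = [-1]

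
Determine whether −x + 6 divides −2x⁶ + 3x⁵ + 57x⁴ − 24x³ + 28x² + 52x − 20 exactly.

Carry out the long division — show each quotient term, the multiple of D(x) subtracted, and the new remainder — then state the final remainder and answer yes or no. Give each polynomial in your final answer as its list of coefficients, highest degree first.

R = [4], so D(x) is not a factor of P(x). no

Step 1: lead(−2x⁶ + 3x⁵ + 57x⁴ − 24x³ + 28x² + 52x − 20) ÷ lead(D) = −2x⁶ ÷ −x = 2x⁵. Subtract (2x⁵)·D = −2x⁶ + 12x⁵. Remainder: −9x⁵ + 57x⁴ − 24x³ + 28x² + 52x − 20.
Step 2: lead(−9x⁵ + 57x⁴ − 24x³ + 28x² + 52x − 20) ÷ lead(D) = −9x⁵ ÷ −x = 9x⁴. Subtract (9x⁴)·D = −9x⁵ + 54x⁴. Remainder: 3x⁴ − 24x³ + 28x² + 52x − 20.
Step 3: lead(3x⁴ − 24x³ + 28x² + 52x − 20) ÷ lead(D) = 3x⁴ ÷ −x = −3x³. Subtract (−3x³)·D = 3x⁴ − 18x³. Remainder: −6x³ + 28x² + 52x − 20.
Step 4: lead(−6x³ + 28x² + 52x − 20) ÷ lead(D) = −6x³ ÷ −x = 6x². Subtract (6x²)·D = −6x³ + 36x². Remainder: −8x² + 52x − 20.
Step 5: lead(−8x² + 52x − 20) ÷ lead(D) = −8x² ÷ −x = 8x. Subtract (8x)·D = −8x² + 48x. Remainder: 4x − 20.
Step 6: lead(4x − 20) ÷ lead(D) = 4x ÷ −x = −4. Subtract (−4)·D = 4x − 24. Remainder: 4.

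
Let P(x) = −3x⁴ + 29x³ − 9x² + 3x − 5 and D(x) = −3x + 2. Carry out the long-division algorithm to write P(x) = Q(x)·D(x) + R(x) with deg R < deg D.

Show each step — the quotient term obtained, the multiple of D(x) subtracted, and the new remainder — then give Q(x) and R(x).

Q(x) = x³ − 9x² − 3x − 3; R(x) = 1

Step 1: lead(−3x⁴ + 29x³ − 9x² + 3x − 5) ÷ lead(D) = −3x⁴ ÷ −3x = x³. Subtract (x³)·D = −3x⁴ + 2x³. Remainder: 27x³ − 9x² + 3x − 5.
Step 2: lead(27x³ − 9x² + 3x − 5) ÷ lead(D) = 27x³ ÷ −3x = −9x². Subtract (−9x²)·D = 27x³ − 18x². Remainder: 9x² + 3x − 5.
Step 3: lead(9x² + 3x − 5) ÷ lead(D) = 9x² ÷ −3x = −3x. Subtract (−3x)·D = 9x² − 6x. Remainder: 9x − 5.
Step 4: lead(9x − 5) ÷ lead(D) = 9x ÷ −3x = −3. Subtract (−3)·D = 9x − 6. Remainder: 1.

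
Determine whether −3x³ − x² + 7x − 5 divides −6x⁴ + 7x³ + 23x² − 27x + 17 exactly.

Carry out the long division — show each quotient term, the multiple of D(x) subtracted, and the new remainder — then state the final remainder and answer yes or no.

R(x) = 6x² + 4x + 2, so D(x) is not a factor of P(x). no

Step 1: lead(−6x⁴ + 7x³ + 23x² − 27x + 17) ÷ lead(D) = −6x⁴ ÷ −3x³ = 2x. Subtract (2x)·D = −6x⁴ − 2x³ + 14x² − 10x. Remainder: 9x³ + 9x² − 17x + 17.
Step 2: lead(9x³ + 9x² − 17x + 17) ÷ lead(D) = 9x³ ÷ −3x³ = −3. Subtract (−3)·D = 9x³ + 3x² − 21x + 15. Remainder: 6x² + 4x + 2.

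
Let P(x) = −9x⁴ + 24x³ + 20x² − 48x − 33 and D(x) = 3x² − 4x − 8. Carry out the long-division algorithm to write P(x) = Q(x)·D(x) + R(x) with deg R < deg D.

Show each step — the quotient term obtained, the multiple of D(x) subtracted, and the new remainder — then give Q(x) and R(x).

Q(x) = −3x² + 4x + 4; R(x) = −1

Step 1: lead(−9x⁴ + 24x³ + 20x² − 48x − 33) ÷ lead(D) = −9x⁴ ÷ 3x² = −3x². Subtract (−3x²)·D = −9x⁴ + 12x³ + 24x². Remainder: 12x³ − 4x² − 48x − 33.
Step 2: lead(12x³ − 4x² − 48x − 33) ÷ lead(D) = 12x³ ÷ 3x² = 4x. Subtract (4x)·D = 12x³ − 16x² − 32x. Remainder: 12x² − 16x − 33.
Step 3: lead(12x² − 16x − 33) ÷ lead(D) = 12x² ÷ 3x² = 4. Subtract (4)·D = 12x² − 16x − 32. Remainder: −1.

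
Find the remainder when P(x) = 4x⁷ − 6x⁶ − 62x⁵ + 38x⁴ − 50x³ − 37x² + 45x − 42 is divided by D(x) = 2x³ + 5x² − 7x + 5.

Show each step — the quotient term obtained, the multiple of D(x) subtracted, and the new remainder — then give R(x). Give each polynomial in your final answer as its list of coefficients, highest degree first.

R = [2, 3]

Step 1: lead(4x⁷ − 6x⁶ − 62x⁵ + 38x⁴ − 50x³ − 37x² + 45x − 42) ÷ lead(D) = 4x⁷ ÷ 2x³ = 2x⁴. Subtract (2x⁴)·D = 4x⁷ + 10x⁶ − 14x⁵ + 10x⁴. Remainder: −16x⁶ − 48x⁵ + 28x⁴ − 50x³ − 37x² + 45x − 42.
Step 2: lead(−16x⁶ − 48x⁵ + 28x⁴ − 50x³ − 37x² + 45x − 42) ÷ lead(D) = −16x⁶ ÷ 2x³ = −8x³. Subtract (−8x³)·D = −16x⁶ − 40x⁵ + 56x⁴ − 40x³. Remainder: −8x⁵ − 28x⁴ − 10x³ − 37x² + 45x − 42.
Step 3: lead(−8x⁵ − 28x⁴ − 10x³ − 37x² + 45x − 42) ÷ lead(D) = −8x⁵ ÷ 2x³ = −4x². Subtract (−4x²)·D = −8x⁵ − 20x⁴ + 28x³ − 20x². Remainder: −8x⁴ − 38x³ − 17x² + 45x − 42.
Step 4: lead(−8x⁴ − 38x³ − 17x² + 45x − 42) ÷ lead(D) = −8x⁴ ÷ 2x³ = −4x. Subtract (−4x)·D = −8x⁴ − 20x³ + 28x² − 20x. Remainder: −18x³ − 45x² + 65x − 42.
Step 5: lead(−18x³ − 45x² + 65x − 42) ÷ lead(D) = −18x³ ÷ 2x³ = −9. Subtract (−9)·D = −18x³ − 45x² + 63x − 45. Remainder: 2x + 3.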